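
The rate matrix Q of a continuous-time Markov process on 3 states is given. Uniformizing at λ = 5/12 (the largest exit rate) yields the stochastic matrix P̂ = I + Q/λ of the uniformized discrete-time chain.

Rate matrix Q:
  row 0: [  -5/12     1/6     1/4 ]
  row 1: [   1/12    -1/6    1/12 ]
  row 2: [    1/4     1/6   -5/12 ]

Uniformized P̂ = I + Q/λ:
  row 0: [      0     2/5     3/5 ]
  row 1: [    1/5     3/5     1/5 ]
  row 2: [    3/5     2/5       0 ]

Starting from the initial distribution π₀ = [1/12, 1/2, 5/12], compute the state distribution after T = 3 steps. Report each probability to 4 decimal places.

t=0: π = [0.0833, 0.5000, 0.4167]
t=1: π = [0.3500, 0.5000, 0.1500]
t=2: π = [0.1900, 0.5000, 0.3100]
t=3: π = [0.2860, 0.5000, 0.2140]

π = [0.2860, 0.5000, 0.2140]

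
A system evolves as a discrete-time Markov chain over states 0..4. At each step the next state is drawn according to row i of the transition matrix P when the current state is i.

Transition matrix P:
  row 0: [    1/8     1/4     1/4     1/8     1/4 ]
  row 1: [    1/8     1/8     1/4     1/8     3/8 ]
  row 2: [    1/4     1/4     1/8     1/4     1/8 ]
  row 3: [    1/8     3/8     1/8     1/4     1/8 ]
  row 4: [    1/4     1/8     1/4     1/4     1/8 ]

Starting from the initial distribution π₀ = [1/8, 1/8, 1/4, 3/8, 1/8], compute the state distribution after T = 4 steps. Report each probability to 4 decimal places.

π = [0.1753, 0.2224, 0.1998, 0.2004, 0.2021]

t=0: π = [0.1250, 0.1250, 0.2500, 0.3750, 0.1250]
t=1: π = [0.1719, 0.2656, 0.1719, 0.2188, 0.1719]
t=2: π = [0.1680, 0.2227, 0.2012, 0.1953, 0.2129]
t=3: π = [0.1768, 0.2200, 0.2004, 0.2012, 0.2017]
t=4: π = [0.1753, 0.2224, 0.1998, 0.2004, 0.2021]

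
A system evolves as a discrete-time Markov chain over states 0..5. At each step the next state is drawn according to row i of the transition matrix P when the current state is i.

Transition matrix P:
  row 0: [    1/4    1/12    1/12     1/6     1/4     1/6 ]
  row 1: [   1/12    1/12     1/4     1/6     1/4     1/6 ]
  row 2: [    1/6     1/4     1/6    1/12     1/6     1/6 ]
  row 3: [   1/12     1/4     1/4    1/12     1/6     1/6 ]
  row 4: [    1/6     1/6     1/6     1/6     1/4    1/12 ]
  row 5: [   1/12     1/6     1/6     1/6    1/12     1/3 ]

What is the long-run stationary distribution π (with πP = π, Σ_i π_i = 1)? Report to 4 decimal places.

π = [0.1374, 0.1680, 0.1809, 0.1399, 0.1932, 0.1807]

Balance equations π_j = Σ_i π_i·P[i][j]:
  π_0 = 1/4·π_0 + 1/12·π_1 + 1/6·π_2 + 1/12·π_3 + 1/6·π_4 + 1/12·π_5
  π_1 = 1/12·π_0 + 1/12·π_1 + 1/4·π_2 + 1/4·π_3 + 1/6·π_4 + 1/6·π_5
  π_2 = 1/12·π_0 + 1/4·π_1 + 1/6·π_2 + 1/4·π_3 + 1/6·π_4 + 1/6·π_5
  π_3 = 1/6·π_0 + 1/6·π_1 + 1/12·π_2 + 1/12·π_3 + 1/6·π_4 + 1/6·π_5
  π_4 = 1/4·π_0 + 1/4·π_1 + 1/6·π_2 + 1/6·π_3 + 1/4·π_4 + 1/12·π_5
  normalize: π_0 + π_1 + π_2 + π_3 + π_4 + π_5 = 1
Solving the linear system gives exactly π = [27641/201168, 33787/201168, 18193/100584, 14075/100584, 1619/8382, 3029/16764].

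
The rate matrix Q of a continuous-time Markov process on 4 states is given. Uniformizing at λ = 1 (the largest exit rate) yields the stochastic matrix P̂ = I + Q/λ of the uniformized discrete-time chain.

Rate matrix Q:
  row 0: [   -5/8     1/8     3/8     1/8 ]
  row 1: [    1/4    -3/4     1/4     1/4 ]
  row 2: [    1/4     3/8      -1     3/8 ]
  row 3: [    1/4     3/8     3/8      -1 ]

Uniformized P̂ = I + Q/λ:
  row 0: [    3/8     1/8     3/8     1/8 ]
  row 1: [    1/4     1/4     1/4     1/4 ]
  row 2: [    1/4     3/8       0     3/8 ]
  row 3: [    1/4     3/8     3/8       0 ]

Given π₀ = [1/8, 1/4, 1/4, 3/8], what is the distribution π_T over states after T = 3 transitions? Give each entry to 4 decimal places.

t=0: π = [0.1250, 0.2500, 0.2500, 0.3750]
t=1: π = [0.2656, 0.3125, 0.2500, 0.1719]
t=2: π = [0.2832, 0.2695, 0.2422, 0.2051]
t=3: π = [0.2854, 0.2705, 0.2505, 0.1936]

π = [0.2854, 0.2705, 0.2505, 0.1936]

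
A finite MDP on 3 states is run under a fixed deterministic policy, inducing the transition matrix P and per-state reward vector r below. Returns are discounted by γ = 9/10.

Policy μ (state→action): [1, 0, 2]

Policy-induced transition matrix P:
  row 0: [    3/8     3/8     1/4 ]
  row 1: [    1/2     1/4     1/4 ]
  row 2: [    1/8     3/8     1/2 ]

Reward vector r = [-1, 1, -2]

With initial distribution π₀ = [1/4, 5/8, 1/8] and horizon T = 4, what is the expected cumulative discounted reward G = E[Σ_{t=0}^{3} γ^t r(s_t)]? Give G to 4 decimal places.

G = -1.5003

t=0: π = [0.2500, 0.6250, 0.1250], E[r] = 0.1250, γ^t·E[r] = 0.125000, running G = 0.125000
t=1: π = [0.4219, 0.2969, 0.2813], E[r] = -0.6875, γ^t·E[r] = -0.618750, running G = -0.493750
t=2: π = [0.3418, 0.3379, 0.3203], E[r] = -0.6445, γ^t·E[r] = -0.522070, running G = -1.015820
t=3: π = [0.3372, 0.3328, 0.3301], E[r] = -0.6646, γ^t·E[r] = -0.484458, running G = -1.500278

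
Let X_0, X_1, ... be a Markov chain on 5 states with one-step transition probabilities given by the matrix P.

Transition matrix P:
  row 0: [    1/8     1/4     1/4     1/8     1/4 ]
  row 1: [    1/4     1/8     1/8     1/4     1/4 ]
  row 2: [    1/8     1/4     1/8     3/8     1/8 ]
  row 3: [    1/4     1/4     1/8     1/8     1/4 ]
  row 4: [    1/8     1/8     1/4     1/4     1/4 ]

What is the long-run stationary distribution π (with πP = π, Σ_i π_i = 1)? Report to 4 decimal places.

π = [0.1774, 0.1969, 0.1757, 0.2220, 0.2280]

Balance equations π_j = Σ_i π_i·P[i][j]:
  π_0 = 1/8·π_0 + 1/4·π_1 + 1/8·π_2 + 1/4·π_3 + 1/8·π_4
  π_1 = 1/4·π_0 + 1/8·π_1 + 1/4·π_2 + 1/4·π_3 + 1/8·π_4
  π_2 = 1/4·π_0 + 1/8·π_1 + 1/8·π_2 + 1/8·π_3 + 1/4·π_4
  π_3 = 1/8·π_0 + 1/4·π_1 + 3/8·π_2 + 1/8·π_3 + 1/4·π_4
  normalize: π_0 + π_1 + π_2 + π_3 + π_4 = 1
Solving the linear system gives exactly π = [105/592, 1049/5328, 13/74, 1183/5328, 135/592].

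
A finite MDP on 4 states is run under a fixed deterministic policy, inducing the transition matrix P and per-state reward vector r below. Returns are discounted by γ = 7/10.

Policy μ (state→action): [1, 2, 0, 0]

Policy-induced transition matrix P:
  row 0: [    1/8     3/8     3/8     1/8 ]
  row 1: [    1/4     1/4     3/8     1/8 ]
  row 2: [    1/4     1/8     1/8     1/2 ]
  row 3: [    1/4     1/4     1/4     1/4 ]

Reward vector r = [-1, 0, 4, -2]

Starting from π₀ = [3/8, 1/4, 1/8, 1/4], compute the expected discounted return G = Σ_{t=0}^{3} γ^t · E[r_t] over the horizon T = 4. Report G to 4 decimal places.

t=0: π = [0.3750, 0.2500, 0.1250, 0.2500], E[r] = -0.3750, γ^t·E[r] = -0.375000, running G = -0.375000
t=1: π = [0.2031, 0.2813, 0.3125, 0.2031], E[r] = 0.6406, γ^t·E[r] = 0.448438, running G = 0.073438
t=2: π = [0.2246, 0.2363, 0.2715, 0.2676], E[r] = 0.3262, γ^t·E[r] = 0.159824, running G = 0.233262
t=3: π = [0.2219, 0.2441, 0.2737, 0.2603], E[r] = 0.3523, γ^t·E[r] = 0.120837, running G = 0.354099

G = 0.3541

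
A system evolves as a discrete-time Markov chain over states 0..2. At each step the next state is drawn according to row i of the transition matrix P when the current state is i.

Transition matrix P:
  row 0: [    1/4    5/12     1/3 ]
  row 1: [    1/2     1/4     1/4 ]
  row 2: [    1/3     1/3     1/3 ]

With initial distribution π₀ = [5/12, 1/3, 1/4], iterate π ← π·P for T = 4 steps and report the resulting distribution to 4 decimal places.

t=0: π = [0.4167, 0.3333, 0.2500]
t=1: π = [0.3542, 0.3403, 0.3056]
t=2: π = [0.3605, 0.3345, 0.3050]
t=3: π = [0.3590, 0.3355, 0.3055]
t=4: π = [0.3593, 0.3353, 0.3054]

π = [0.3593, 0.3353, 0.3054]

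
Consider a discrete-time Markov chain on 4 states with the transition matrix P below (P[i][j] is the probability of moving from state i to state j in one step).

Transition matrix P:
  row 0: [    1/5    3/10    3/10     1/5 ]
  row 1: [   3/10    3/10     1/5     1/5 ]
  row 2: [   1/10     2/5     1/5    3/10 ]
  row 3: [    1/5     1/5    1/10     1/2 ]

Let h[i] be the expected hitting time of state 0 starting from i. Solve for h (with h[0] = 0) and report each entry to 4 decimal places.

First-step conditioning: h[0] = 0; for i ≠ 0, h[i] = 1 + Σ_k P[i][k]·h[k].
  h[1] = 1 + 3/10·h[1] + 1/5·h[2] + 1/5·h[3]
  h[2] = 1 + 2/5·h[1] + 1/5·h[2] + 3/10·h[3]
  h[3] = 1 + 1/5·h[1] + 1/10·h[2] + 1/2·h[3]
Solving the 3×3 linear system over states ≠ 0 gives exactly h = [0, 710/167, 860/167, 790/167] (h[0] = 0 is the target).

h = [0.0000, 4.2515, 5.1497, 4.7305]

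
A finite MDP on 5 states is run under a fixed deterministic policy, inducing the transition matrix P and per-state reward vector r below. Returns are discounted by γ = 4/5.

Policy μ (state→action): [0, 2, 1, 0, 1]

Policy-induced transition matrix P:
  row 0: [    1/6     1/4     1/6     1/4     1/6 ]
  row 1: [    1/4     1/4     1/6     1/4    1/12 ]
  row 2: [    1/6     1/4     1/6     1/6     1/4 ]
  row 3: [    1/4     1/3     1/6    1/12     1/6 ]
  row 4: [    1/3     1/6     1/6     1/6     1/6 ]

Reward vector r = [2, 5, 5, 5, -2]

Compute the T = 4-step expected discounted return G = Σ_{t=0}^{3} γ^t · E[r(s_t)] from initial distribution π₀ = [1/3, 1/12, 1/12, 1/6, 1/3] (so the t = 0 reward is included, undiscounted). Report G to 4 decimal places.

t=0: π = [0.3333, 0.0833, 0.0833, 0.1667, 0.3333], E[r] = 1.6667, γ^t·E[r] = 1.666667, running G = 1.666667
t=1: π = [0.2431, 0.2361, 0.1667, 0.1875, 0.1667], E[r] = 3.1042, γ^t·E[r] = 2.483333, running G = 4.150000
t=2: π = [0.2297, 0.2517, 0.1667, 0.1910, 0.1609], E[r] = 3.1846, γ^t·E[r] = 2.038148, running G = 6.188148
t=3: π = [0.2304, 0.2525, 0.1667, 0.1909, 0.1596], E[r] = 3.1918, γ^t·E[r] = 1.634222, running G = 7.822370

G = 7.8224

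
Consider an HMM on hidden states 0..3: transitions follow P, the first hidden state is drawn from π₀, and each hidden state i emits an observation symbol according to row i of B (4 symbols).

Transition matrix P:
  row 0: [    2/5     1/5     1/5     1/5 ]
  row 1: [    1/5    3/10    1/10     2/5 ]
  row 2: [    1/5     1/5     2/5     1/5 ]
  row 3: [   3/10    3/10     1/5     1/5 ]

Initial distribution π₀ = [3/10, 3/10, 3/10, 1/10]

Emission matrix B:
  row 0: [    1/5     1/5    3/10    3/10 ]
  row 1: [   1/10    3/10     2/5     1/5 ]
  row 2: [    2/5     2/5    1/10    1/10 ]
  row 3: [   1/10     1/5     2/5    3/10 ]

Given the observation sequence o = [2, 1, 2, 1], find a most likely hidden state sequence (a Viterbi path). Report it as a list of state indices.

t=0: δ = [9.000e-02, 1.200e-01, 3.000e-02, 4.000e-02]  (obs o_0=2)
t=1: δ = [7.200e-03, 1.080e-02, 7.200e-03, 9.600e-03]  ψ = [0, 1, 0, 1]  (obs o_1=1)
t=2: δ = [8.640e-04, 1.296e-03, 2.880e-04, 1.728e-03]  ψ = [0, 1, 2, 1]  (obs o_2=2)
t=3: δ = [1.037e-04, 1.555e-04, 1.382e-04, 1.037e-04]  ψ = [3, 3, 3, 1]  (obs o_3=1)
backtrack: best end state = 1; path = [1, 1, 3, 1]

path = [1, 1, 3, 1]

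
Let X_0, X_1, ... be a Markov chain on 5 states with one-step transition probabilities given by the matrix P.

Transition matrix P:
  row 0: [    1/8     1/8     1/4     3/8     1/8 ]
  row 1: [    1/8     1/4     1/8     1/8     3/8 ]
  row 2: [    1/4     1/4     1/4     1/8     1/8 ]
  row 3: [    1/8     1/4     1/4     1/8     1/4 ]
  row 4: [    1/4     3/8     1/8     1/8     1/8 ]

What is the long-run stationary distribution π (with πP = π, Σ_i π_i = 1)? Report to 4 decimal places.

π = [0.1752, 0.2543, 0.1920, 0.1688, 0.2097]

Balance equations π_j = Σ_i π_i·P[i][j]:
  π_0 = 1/8·π_0 + 1/8·π_1 + 1/4·π_2 + 1/8·π_3 + 1/4·π_4
  π_1 = 1/8·π_0 + 1/4·π_1 + 1/4·π_2 + 1/4·π_3 + 3/8·π_4
  π_2 = 1/4·π_0 + 1/8·π_1 + 1/4·π_2 + 1/4·π_3 + 1/8·π_4
  π_3 = 3/8·π_0 + 1/8·π_1 + 1/8·π_2 + 1/8·π_3 + 1/8·π_4
  normalize: π_0 + π_1 + π_2 + π_3 + π_4 = 1
Solving the linear system gives exactly π = [793/4526, 1151/4526, 869/4526, 382/2263, 13/62].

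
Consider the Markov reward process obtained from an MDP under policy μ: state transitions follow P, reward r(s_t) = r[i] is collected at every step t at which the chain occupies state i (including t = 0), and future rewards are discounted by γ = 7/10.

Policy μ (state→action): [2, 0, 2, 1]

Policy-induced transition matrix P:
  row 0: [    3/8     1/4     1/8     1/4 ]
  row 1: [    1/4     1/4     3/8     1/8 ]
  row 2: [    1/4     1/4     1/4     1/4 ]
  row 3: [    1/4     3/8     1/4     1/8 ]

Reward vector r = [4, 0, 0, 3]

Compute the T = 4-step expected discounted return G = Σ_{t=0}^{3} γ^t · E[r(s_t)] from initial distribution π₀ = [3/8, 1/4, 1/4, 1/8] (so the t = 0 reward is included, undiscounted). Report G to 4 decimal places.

t=0: π = [0.3750, 0.2500, 0.2500, 0.1250], E[r] = 1.8750, γ^t·E[r] = 1.875000, running G = 1.875000
t=1: π = [0.2969, 0.2656, 0.2344, 0.2031], E[r] = 1.7969, γ^t·E[r] = 1.257813, running G = 3.132813
t=2: π = [0.2871, 0.2754, 0.2461, 0.1914], E[r] = 1.7227, γ^t·E[r] = 0.844102, running G = 3.976914
t=3: π = [0.2859, 0.2739, 0.2485, 0.1917], E[r] = 1.7185, γ^t·E[r] = 0.589448, running G = 4.566362

G = 4.5664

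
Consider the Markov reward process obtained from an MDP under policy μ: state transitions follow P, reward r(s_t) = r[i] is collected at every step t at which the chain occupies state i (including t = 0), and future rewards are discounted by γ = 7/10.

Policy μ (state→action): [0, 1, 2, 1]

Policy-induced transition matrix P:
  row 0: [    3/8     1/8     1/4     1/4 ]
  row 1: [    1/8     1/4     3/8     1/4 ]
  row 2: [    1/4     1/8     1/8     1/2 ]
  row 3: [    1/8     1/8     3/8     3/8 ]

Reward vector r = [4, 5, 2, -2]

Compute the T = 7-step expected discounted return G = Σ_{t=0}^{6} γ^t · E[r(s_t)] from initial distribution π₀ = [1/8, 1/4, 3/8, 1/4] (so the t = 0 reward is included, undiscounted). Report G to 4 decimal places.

G = 4.8570

t=0: π = [0.1250, 0.2500, 0.3750, 0.2500], E[r] = 2.0000, γ^t·E[r] = 2.000000, running G = 2.000000
t=1: π = [0.2031, 0.1563, 0.2656, 0.3750], E[r] = 1.3750, γ^t·E[r] = 0.962500, running G = 2.962500
t=2: π = [0.2090, 0.1445, 0.2832, 0.3633], E[r] = 1.3984, γ^t·E[r] = 0.685234, running G = 3.647734
t=3: π = [0.2126, 0.1431, 0.2781, 0.3662], E[r] = 1.3896, γ^t·E[r] = 0.476649, running G = 4.124384
t=4: π = [0.2129, 0.1429, 0.2789, 0.3653], E[r] = 1.3933, γ^t·E[r] = 0.334534, running G = 4.458918
t=5: π = [0.2131, 0.1429, 0.2787, 0.3654], E[r] = 1.3932, γ^t·E[r] = 0.234158, running G = 4.693076
t=6: π = [0.2131, 0.1429, 0.2787, 0.3653], E[r] = 1.3934, γ^t·E[r] = 0.163936, running G = 4.857012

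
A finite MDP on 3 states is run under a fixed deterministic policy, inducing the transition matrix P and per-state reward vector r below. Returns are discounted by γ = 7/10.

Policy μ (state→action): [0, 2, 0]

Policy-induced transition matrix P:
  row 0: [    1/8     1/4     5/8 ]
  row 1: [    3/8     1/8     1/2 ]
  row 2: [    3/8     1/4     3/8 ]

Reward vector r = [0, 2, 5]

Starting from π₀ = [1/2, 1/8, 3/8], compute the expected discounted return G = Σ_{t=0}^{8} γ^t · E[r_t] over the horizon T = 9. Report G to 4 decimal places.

t=0: π = [0.5000, 0.1250, 0.3750], E[r] = 2.1250, γ^t·E[r] = 2.125000, running G = 2.125000
t=1: π = [0.2500, 0.2344, 0.5156], E[r] = 3.0469, γ^t·E[r] = 2.132813, running G = 4.257813
t=2: π = [0.3125, 0.2207, 0.4668], E[r] = 2.7754, γ^t·E[r] = 1.359941, running G = 5.617754
t=3: π = [0.2969, 0.2224, 0.4807], E[r] = 2.8484, γ^t·E[r] = 0.976997, running G = 6.594751
t=4: π = [0.3008, 0.2222, 0.4770], E[r] = 2.8295, γ^t·E[r] = 0.679363, running G = 7.274114
t=5: π = [0.2998, 0.2222, 0.4780], E[r] = 2.8343, γ^t·E[r] = 0.476361, running G = 7.750475
t=6: π = [0.3000, 0.2222, 0.4777], E[r] = 2.8331, γ^t·E[r] = 0.333310, running G = 8.083785
t=7: π = [0.3000, 0.2222, 0.4778], E[r] = 2.8334, γ^t·E[r] = 0.233342, running G = 8.317127
t=8: π = [0.3000, 0.2222, 0.4778], E[r] = 2.8333, γ^t·E[r] = 0.163335, running G = 8.480462

G = 8.4805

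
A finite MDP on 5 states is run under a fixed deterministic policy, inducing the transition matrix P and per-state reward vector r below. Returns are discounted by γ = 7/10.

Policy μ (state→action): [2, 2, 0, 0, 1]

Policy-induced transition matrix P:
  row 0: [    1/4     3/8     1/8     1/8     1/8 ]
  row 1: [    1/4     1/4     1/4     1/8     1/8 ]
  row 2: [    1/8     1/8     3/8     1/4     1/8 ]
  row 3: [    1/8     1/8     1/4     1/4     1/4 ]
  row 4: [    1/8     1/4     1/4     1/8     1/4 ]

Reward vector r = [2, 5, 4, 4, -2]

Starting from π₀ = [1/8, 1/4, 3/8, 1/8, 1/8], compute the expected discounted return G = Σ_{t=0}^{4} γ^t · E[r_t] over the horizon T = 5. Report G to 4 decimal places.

G = 8.3628

t=0: π = [0.1250, 0.2500, 0.3750, 0.1250, 0.1250], E[r] = 3.2500, γ^t·E[r] = 3.250000, running G = 3.250000
t=1: π = [0.1719, 0.2031, 0.2813, 0.1875, 0.1563], E[r] = 2.9219, γ^t·E[r] = 2.045313, running G = 5.295313
t=2: π = [0.1719, 0.2129, 0.2637, 0.1836, 0.1680], E[r] = 2.8613, γ^t·E[r] = 1.402051, running G = 6.697363
t=3: π = [0.1731, 0.2156, 0.2615, 0.1809, 0.1689], E[r] = 2.8557, γ^t·E[r] = 0.979510, running G = 7.676873
t=4: π = [0.1736, 0.2163, 0.2610, 0.1803, 0.1687], E[r] = 2.8568, γ^t·E[r] = 0.685913, running G = 8.362786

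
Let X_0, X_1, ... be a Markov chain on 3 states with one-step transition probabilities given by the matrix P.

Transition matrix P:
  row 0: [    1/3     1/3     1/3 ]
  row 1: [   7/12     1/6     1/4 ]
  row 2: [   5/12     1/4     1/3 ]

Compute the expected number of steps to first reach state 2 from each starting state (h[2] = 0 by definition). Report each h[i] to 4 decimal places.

h = [3.2308, 3.4615, 0.0000]

First-step conditioning: h[2] = 0; for i ≠ 2, h[i] = 1 + Σ_k P[i][k]·h[k].
  h[0] = 1 + 1/3·h[0] + 1/3·h[1]
  h[1] = 1 + 7/12·h[0] + 1/6·h[1]
Solving the 2×2 linear system over states ≠ 2 gives exactly h = [42/13, 45/13, 0] (h[2] = 0 is the target).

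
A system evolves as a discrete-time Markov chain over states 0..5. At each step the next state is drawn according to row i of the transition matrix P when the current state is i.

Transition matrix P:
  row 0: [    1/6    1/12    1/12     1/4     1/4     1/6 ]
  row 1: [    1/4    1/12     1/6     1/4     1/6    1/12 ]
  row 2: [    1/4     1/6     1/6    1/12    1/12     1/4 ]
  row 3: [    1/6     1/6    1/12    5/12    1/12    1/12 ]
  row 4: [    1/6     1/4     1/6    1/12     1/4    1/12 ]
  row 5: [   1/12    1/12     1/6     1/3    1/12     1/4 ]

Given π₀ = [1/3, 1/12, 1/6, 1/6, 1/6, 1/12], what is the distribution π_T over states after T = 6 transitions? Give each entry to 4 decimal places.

t=0: π = [0.3333, 0.0833, 0.1667, 0.1667, 0.1667, 0.0833]
t=1: π = [0.1806, 0.1389, 0.1250, 0.2292, 0.1736, 0.1528]
t=2: π = [0.1759, 0.1418, 0.1325, 0.2512, 0.1539, 0.1447]
t=3: π = [0.1775, 0.1410, 0.1311, 0.2562, 0.1501, 0.1442]
t=4: π = [0.1773, 0.1406, 0.1305, 0.2578, 0.1497, 0.1440]
t=5: π = [0.1773, 0.1406, 0.1304, 0.2583, 0.1496, 0.1439]
t=6: π = [0.1773, 0.1406, 0.1304, 0.2584, 0.1495, 0.1438]

π = [0.1773, 0.1406, 0.1304, 0.2584, 0.1495, 0.1438]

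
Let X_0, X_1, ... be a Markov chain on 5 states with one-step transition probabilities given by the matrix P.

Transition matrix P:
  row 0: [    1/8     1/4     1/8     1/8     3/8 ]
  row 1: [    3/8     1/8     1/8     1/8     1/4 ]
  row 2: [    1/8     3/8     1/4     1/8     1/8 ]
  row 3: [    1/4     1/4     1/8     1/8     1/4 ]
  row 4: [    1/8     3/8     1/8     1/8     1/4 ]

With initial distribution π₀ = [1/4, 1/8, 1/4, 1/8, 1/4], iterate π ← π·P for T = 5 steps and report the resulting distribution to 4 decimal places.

π = [0.2074, 0.2667, 0.1429, 0.1250, 0.2580]

t=0: π = [0.2500, 0.1250, 0.2500, 0.1250, 0.2500]
t=1: π = [0.1719, 0.2969, 0.1563, 0.1250, 0.2500]
t=2: π = [0.2148, 0.2637, 0.1445, 0.1250, 0.2520]
t=3: π = [0.2065, 0.2666, 0.1431, 0.1250, 0.2588]
t=4: π = [0.2073, 0.2669, 0.1429, 0.1250, 0.2579]
t=5: π = [0.2074, 0.2667, 0.1429, 0.1250, 0.2580]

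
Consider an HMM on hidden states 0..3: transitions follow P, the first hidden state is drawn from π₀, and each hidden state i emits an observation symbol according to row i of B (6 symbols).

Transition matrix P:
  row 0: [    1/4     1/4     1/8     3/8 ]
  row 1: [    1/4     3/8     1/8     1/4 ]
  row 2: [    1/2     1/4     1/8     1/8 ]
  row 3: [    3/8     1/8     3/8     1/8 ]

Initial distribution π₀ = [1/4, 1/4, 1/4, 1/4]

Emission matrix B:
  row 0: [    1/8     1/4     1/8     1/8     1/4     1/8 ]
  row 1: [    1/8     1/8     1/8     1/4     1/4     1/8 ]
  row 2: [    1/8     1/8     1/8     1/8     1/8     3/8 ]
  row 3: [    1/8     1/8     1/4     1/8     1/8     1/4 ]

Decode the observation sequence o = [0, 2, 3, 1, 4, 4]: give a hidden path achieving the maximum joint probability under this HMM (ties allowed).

t=0: δ = [3.125e-02, 3.125e-02, 3.125e-02, 3.125e-02]  (obs o_0=0)
t=1: δ = [1.953e-03, 1.465e-03, 1.465e-03, 2.930e-03]  ψ = [2, 1, 3, 0]  (obs o_1=2)
t=2: δ = [1.373e-04, 1.373e-04, 1.373e-04, 9.155e-05]  ψ = [3, 1, 3, 0]  (obs o_2=3)
t=3: δ = [1.717e-05, 6.437e-06, 4.292e-06, 6.437e-06]  ψ = [2, 1, 3, 0]  (obs o_3=1)
t=4: δ = [1.073e-06, 1.073e-06, 3.017e-07, 8.047e-07]  ψ = [0, 0, 3, 0]  (obs o_4=4)
t=5: δ = [7.544e-08, 1.006e-07, 3.772e-08, 5.029e-08]  ψ = [3, 1, 3, 0]  (obs o_5=4)
backtrack: best end state = 1; path = [0, 3, 2, 0, 1, 1]

path = [0, 3, 2, 0, 1, 1]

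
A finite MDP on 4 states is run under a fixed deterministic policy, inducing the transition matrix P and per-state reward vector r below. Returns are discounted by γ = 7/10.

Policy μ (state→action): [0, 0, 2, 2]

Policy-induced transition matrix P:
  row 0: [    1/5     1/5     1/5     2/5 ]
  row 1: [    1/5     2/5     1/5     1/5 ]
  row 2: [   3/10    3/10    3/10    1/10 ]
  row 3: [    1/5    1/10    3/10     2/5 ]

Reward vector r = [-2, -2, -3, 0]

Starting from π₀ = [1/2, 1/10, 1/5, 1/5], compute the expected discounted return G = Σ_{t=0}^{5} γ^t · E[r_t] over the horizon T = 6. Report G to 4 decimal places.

G = -5.0261

t=0: π = [0.5000, 0.1000, 0.2000, 0.2000], E[r] = -1.8000, γ^t·E[r] = -1.800000, running G = -1.800000
t=1: π = [0.2200, 0.2200, 0.2400, 0.3200], E[r] = -1.6000, γ^t·E[r] = -1.120000, running G = -2.920000
t=2: π = [0.2240, 0.2360, 0.2560, 0.2840], E[r] = -1.6880, γ^t·E[r] = -0.827120, running G = -3.747120
t=3: π = [0.2256, 0.2444, 0.2540, 0.2760], E[r] = -1.7020, γ^t·E[r] = -0.583786, running G = -4.330906
t=4: π = [0.2254, 0.2467, 0.2530, 0.2749], E[r] = -1.7032, γ^t·E[r] = -0.408929, running G = -4.739835
t=5: π = [0.2253, 0.2471, 0.2528, 0.2748], E[r] = -1.7033, γ^t·E[r] = -0.286268, running G = -5.026102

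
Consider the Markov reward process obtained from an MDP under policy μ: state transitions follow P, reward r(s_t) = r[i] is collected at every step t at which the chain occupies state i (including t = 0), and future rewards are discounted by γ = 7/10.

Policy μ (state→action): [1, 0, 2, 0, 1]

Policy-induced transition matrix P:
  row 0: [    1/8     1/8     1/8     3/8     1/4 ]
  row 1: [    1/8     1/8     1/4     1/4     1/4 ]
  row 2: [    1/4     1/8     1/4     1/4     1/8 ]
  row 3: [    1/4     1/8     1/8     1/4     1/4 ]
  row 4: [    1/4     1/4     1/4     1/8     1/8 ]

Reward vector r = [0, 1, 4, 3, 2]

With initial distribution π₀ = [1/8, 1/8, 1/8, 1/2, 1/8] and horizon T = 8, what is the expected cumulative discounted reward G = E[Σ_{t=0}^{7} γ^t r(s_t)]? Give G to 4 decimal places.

G = 6.7746

t=0: π = [0.1250, 0.1250, 0.1250, 0.5000, 0.1250], E[r] = 2.3750, γ^t·E[r] = 2.375000, running G = 2.375000
t=1: π = [0.2188, 0.1406, 0.1719, 0.2500, 0.2188], E[r] = 2.0156, γ^t·E[r] = 1.410938, running G = 3.785938
t=2: π = [0.2051, 0.1523, 0.1914, 0.2500, 0.2012], E[r] = 2.0703, γ^t·E[r] = 1.014453, running G = 4.800391
t=3: π = [0.2053, 0.1501, 0.1931, 0.2505, 0.2009], E[r] = 2.0759, γ^t·E[r] = 0.712043, running G = 5.512434
t=4: π = [0.2056, 0.1501, 0.1930, 0.2505, 0.2007], E[r] = 2.0753, γ^t·E[r] = 0.498291, running G = 6.010725
t=5: π = [0.2055, 0.1501, 0.1930, 0.2506, 0.2008], E[r] = 2.0754, γ^t·E[r] = 0.348813, running G = 6.359538
t=6: π = [0.2055, 0.1501, 0.1930, 0.2506, 0.2008], E[r] = 2.0754, γ^t·E[r] = 0.244165, running G = 6.603703
t=7: π = [0.2055, 0.1501, 0.1930, 0.2506, 0.2008], E[r] = 2.0754, γ^t·E[r] = 0.170916, running G = 6.774619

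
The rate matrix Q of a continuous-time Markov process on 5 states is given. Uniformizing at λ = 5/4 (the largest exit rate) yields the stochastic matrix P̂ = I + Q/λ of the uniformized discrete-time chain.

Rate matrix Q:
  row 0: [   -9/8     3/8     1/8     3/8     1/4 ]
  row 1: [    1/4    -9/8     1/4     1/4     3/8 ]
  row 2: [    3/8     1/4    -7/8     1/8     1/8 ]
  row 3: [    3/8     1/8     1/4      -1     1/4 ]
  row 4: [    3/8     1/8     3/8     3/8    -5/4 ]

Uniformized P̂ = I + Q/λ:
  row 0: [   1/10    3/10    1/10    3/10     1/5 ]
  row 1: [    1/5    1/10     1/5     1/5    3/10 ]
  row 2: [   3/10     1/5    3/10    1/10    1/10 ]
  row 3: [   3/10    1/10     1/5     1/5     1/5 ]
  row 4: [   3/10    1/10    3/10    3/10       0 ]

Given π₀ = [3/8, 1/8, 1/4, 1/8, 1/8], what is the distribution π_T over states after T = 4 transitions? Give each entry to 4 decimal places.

t=0: π = [0.3750, 0.1250, 0.2500, 0.1250, 0.1250]
t=1: π = [0.2125, 0.2000, 0.2000, 0.2250, 0.1625]
t=2: π = [0.2375, 0.1625, 0.2150, 0.2175, 0.1675]
t=3: π = [0.2363, 0.1690, 0.2145, 0.2190, 0.1613]
t=4: π = [0.2359, 0.1687, 0.2140, 0.2183, 0.1632]

π = [0.2359, 0.1687, 0.2140, 0.2183, 0.1632]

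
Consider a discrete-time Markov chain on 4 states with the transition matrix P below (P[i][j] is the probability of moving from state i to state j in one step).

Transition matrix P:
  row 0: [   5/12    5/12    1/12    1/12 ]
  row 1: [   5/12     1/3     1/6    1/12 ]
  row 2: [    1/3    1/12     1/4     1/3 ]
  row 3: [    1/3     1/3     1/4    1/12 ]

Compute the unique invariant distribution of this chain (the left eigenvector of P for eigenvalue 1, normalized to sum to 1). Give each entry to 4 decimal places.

Balance equations π_j = Σ_i π_i·P[i][j]:
  π_0 = 5/12·π_0 + 5/12·π_1 + 1/3·π_2 + 1/3·π_3
  π_1 = 5/12·π_0 + 1/3·π_1 + 1/12·π_2 + 1/3·π_3
  π_2 = 1/12·π_0 + 1/6·π_1 + 1/4·π_2 + 1/4·π_3
  normalize: π_0 + π_1 + π_2 + π_3 = 1
Solving the linear system gives exactly π = [201/511, 167/511, 241/1533, 188/1533].

π = [0.3933, 0.3268, 0.1572, 0.1226]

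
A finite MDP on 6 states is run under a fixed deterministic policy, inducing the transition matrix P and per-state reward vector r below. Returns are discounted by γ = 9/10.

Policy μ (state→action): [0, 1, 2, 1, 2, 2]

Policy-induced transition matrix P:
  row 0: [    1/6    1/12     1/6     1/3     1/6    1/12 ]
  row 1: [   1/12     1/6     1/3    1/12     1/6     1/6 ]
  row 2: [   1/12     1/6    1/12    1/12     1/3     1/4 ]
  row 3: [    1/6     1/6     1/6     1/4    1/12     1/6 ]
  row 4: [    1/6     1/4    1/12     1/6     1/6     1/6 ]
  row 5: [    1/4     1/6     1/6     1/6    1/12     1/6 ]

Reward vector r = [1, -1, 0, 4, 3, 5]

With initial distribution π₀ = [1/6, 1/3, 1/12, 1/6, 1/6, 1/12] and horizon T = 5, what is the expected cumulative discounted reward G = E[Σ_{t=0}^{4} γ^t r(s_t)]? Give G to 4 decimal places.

t=0: π = [0.1667, 0.3333, 0.0833, 0.1667, 0.1667, 0.0833], E[r] = 1.4167, γ^t·E[r] = 1.416667, running G = 1.416667
t=1: π = [0.1389, 0.1667, 0.2014, 0.1736, 0.1597, 0.1597], E[r] = 1.9444, γ^t·E[r] = 1.750000, running G = 3.166667
t=2: π = [0.1493, 0.1684, 0.1644, 0.1736, 0.1725, 0.1719], E[r] = 2.0521, γ^t·E[r] = 1.662188, running G = 4.828854
t=3: π = [0.1533, 0.1686, 0.1667, 0.1783, 0.1653, 0.1679], E[r] = 2.0332, γ^t·E[r] = 1.482223, running G = 6.311077
t=4: π = [0.1527, 0.1677, 0.1671, 0.1791, 0.1656, 0.1678], E[r] = 2.0373, γ^t·E[r] = 1.336653, running G = 7.647730

G = 7.6477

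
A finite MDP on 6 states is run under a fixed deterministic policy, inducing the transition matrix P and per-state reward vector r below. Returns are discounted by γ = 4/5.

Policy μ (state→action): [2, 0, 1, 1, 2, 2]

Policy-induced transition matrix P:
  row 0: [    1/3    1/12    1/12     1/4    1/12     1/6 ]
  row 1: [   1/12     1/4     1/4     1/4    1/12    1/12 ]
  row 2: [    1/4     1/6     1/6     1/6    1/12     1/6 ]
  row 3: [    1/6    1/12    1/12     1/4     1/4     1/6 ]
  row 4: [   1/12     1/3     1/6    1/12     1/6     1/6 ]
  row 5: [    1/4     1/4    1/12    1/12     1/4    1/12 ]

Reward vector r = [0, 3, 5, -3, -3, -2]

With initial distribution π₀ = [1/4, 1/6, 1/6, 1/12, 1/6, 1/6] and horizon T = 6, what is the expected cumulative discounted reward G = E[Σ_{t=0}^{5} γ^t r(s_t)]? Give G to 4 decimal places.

G = 0.1880

t=0: π = [0.2500, 0.1667, 0.1667, 0.0833, 0.1667, 0.1667], E[r] = 0.2500, γ^t·E[r] = 0.250000, running G = 0.250000
t=1: π = [0.2083, 0.1944, 0.1389, 0.1806, 0.1389, 0.1389], E[r] = 0.0417, γ^t·E[r] = 0.033333, running G = 0.283333
t=2: π = [0.1968, 0.1852, 0.1389, 0.1921, 0.1481, 0.1389], E[r] = -0.0486, γ^t·E[r] = -0.031111, running G = 0.252222
t=3: π = [0.1948, 0.1860, 0.1381, 0.1906, 0.1508, 0.1397], E[r] = -0.0552, γ^t·E[r] = -0.028247, running G = 0.223975
t=4: π = [0.1942, 0.1868, 0.1384, 0.1901, 0.1509, 0.1395], E[r] = -0.0496, γ^t·E[r] = -0.020319, running G = 0.203656
t=5: π = [0.1941, 0.1870, 0.1386, 0.1901, 0.1508, 0.1395], E[r] = -0.0477, γ^t·E[r] = -0.015641, running G = 0.188015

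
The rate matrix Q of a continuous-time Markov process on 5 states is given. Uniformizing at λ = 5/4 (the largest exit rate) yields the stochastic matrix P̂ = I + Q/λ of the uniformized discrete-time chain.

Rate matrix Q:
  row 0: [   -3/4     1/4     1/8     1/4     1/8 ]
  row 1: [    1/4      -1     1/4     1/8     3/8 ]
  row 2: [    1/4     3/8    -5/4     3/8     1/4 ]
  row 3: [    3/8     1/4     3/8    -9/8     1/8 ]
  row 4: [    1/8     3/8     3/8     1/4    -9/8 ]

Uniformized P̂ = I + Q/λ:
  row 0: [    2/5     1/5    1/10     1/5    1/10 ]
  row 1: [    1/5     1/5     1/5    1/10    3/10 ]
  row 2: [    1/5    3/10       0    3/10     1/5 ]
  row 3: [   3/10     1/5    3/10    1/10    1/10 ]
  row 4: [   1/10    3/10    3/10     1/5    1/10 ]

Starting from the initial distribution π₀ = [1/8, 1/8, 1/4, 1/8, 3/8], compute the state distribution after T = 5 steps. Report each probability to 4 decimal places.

t=0: π = [0.1250, 0.1250, 0.2500, 0.1250, 0.3750]
t=1: π = [0.2000, 0.2625, 0.1875, 0.2000, 0.1500]
t=2: π = [0.2450, 0.2338, 0.1775, 0.1725, 0.1713]
t=3: π = [0.2491, 0.2349, 0.1744, 0.1771, 0.1645]
t=4: π = [0.2511, 0.2339, 0.1744, 0.1762, 0.1644]
t=5: π = [0.2514, 0.2339, 0.1741, 0.1764, 0.1642]

π = [0.2514, 0.2339, 0.1741, 0.1764, 0.1642]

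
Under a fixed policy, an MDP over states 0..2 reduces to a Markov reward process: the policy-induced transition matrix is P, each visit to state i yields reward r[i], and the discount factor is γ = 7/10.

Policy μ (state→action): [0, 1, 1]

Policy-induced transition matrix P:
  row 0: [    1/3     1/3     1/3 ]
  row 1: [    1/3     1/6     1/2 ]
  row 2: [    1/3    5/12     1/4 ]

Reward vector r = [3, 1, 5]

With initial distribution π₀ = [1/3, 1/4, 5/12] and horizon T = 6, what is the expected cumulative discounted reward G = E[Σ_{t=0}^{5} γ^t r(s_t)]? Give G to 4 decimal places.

G = 9.2930

t=0: π = [0.3333, 0.2500, 0.4167], E[r] = 3.3333, γ^t·E[r] = 3.333333, running G = 3.333333
t=1: π = [0.3333, 0.3264, 0.3403], E[r] = 3.0278, γ^t·E[r] = 2.119444, running G = 5.452778
t=2: π = [0.3333, 0.3073, 0.3594], E[r] = 3.1042, γ^t·E[r] = 1.521042, running G = 6.973819
t=3: π = [0.3333, 0.3121, 0.3546], E[r] = 3.0851, γ^t·E[r] = 1.058179, running G = 8.031998
t=4: π = [0.3333, 0.3109, 0.3558], E[r] = 3.0898, γ^t·E[r] = 0.741871, running G = 8.773870
t=5: π = [0.3333, 0.3112, 0.3555], E[r] = 3.0887, γ^t·E[r] = 0.519109, running G = 9.292979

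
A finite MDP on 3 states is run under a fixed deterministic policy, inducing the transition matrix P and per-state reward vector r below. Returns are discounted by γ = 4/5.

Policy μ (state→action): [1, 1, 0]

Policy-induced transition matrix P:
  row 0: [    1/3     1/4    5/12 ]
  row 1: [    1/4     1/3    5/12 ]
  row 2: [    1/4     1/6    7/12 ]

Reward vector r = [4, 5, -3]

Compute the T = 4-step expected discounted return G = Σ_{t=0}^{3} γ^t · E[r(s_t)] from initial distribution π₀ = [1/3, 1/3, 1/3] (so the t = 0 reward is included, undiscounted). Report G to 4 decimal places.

t=0: π = [0.3333, 0.3333, 0.3333], E[r] = 2.0000, γ^t·E[r] = 2.000000, running G = 2.000000
t=1: π = [0.2778, 0.2500, 0.4722], E[r] = 0.9444, γ^t·E[r] = 0.755556, running G = 2.755556
t=2: π = [0.2731, 0.2315, 0.4954], E[r] = 0.7639, γ^t·E[r] = 0.488889, running G = 3.244444
t=3: π = [0.2728, 0.2280, 0.4992], E[r] = 0.7334, γ^t·E[r] = 0.375506, running G = 3.619951

G = 3.6200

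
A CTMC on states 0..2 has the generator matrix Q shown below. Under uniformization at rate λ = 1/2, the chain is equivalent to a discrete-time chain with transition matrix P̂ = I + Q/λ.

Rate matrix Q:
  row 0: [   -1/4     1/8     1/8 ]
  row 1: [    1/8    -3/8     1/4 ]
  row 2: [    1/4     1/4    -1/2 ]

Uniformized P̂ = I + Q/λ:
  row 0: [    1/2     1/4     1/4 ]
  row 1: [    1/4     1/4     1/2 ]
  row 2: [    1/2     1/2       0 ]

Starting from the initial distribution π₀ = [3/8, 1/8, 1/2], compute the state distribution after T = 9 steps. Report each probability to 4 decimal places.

π = [0.4211, 0.3158, 0.2631]

t=0: π = [0.3750, 0.1250, 0.5000]
t=1: π = [0.4688, 0.3750, 0.1563]
t=2: π = [0.4063, 0.2891, 0.3047]
t=3: π = [0.4277, 0.3262, 0.2461]
t=4: π = [0.4185, 0.3115, 0.2700]
t=5: π = [0.4221, 0.3175, 0.2604]
t=6: π = [0.4206, 0.3151, 0.2643]
t=7: π = [0.4212, 0.3161, 0.2627]
t=8: π = [0.4210, 0.3157, 0.2633]
t=9: π = [0.4211, 0.3158, 0.2631]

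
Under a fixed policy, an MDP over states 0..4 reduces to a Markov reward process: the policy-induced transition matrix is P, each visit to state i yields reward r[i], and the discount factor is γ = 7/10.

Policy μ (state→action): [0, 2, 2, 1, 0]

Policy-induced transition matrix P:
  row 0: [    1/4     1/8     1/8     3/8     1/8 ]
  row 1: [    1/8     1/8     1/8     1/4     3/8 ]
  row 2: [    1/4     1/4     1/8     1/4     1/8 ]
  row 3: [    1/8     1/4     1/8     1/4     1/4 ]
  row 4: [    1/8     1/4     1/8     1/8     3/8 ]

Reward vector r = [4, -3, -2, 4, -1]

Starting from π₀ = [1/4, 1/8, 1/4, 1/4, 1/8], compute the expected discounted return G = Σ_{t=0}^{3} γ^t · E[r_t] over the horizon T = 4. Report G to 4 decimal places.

t=0: π = [0.2500, 0.1250, 0.2500, 0.2500, 0.1250], E[r] = 1.0000, γ^t·E[r] = 1.000000, running G = 1.000000
t=1: π = [0.1875, 0.2031, 0.1250, 0.2656, 0.2188], E[r] = 0.7344, γ^t·E[r] = 0.514063, running G = 1.514063
t=2: π = [0.1641, 0.2012, 0.1250, 0.2461, 0.2637], E[r] = 0.5234, γ^t·E[r] = 0.256484, running G = 1.770547
t=3: π = [0.1611, 0.2043, 0.1250, 0.2375, 0.2720], E[r] = 0.4597, γ^t·E[r] = 0.157683, running G = 1.928230

G = 1.9282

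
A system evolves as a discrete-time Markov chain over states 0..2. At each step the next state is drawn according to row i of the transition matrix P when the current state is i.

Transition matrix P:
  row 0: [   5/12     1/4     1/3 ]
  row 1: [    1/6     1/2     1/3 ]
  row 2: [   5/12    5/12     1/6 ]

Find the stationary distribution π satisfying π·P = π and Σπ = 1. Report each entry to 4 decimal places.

π = [0.3175, 0.3968, 0.2857]

Balance equations π_j = Σ_i π_i·P[i][j]:
  π_0 = 5/12·π_0 + 1/6·π_1 + 5/12·π_2
  π_1 = 1/4·π_0 + 1/2·π_1 + 5/12·π_2
  normalize: π_0 + π_1 + π_2 = 1
Solving the linear system gives exactly π = [20/63, 25/63, 2/7].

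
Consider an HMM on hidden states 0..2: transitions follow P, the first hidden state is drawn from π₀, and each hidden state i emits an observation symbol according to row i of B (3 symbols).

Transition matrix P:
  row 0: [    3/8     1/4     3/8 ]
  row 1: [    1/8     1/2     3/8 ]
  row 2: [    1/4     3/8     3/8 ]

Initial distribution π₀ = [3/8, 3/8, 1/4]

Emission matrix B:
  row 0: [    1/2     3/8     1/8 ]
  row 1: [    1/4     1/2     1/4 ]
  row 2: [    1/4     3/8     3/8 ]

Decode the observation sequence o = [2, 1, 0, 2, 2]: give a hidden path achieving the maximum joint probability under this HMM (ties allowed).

t=0: δ = [4.688e-02, 9.375e-02, 9.375e-02]  (obs o_0=2)
t=1: δ = [8.789e-03, 2.344e-02, 1.318e-02]  ψ = [2, 1, 1]  (obs o_1=1)
t=2: δ = [1.648e-03, 2.930e-03, 2.197e-03]  ψ = [0, 1, 1]  (obs o_2=0)
t=3: δ = [7.725e-05, 3.662e-04, 4.120e-04]  ψ = [0, 1, 1]  (obs o_3=2)
t=4: δ = [1.287e-05, 4.578e-05, 5.794e-05]  ψ = [2, 1, 2]  (obs o_4=2)
backtrack: best end state = 2; path = [1, 1, 1, 2, 2]

path = [1, 1, 1, 2, 2]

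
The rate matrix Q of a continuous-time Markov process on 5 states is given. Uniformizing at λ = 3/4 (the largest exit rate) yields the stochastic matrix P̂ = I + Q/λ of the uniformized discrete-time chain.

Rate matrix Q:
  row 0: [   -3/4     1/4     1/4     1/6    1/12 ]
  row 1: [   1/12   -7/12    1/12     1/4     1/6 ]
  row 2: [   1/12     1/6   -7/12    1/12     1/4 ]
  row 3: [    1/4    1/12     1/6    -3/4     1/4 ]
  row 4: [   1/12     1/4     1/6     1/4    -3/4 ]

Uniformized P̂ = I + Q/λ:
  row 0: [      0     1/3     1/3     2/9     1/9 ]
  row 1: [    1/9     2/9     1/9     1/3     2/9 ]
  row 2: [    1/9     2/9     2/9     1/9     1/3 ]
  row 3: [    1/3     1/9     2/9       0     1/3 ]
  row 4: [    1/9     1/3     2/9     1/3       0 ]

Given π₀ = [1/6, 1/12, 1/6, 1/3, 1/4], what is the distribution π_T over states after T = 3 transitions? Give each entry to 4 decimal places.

π = [0.1429, 0.2361, 0.2094, 0.2019, 0.2098]

t=0: π = [0.1667, 0.0833, 0.1667, 0.3333, 0.2500]
t=1: π = [0.1667, 0.2315, 0.2315, 0.1667, 0.2037]
t=2: π = [0.1296, 0.2449, 0.2150, 0.2078, 0.2027]
t=3: π = [0.1429, 0.2361, 0.2094, 0.2019, 0.2098]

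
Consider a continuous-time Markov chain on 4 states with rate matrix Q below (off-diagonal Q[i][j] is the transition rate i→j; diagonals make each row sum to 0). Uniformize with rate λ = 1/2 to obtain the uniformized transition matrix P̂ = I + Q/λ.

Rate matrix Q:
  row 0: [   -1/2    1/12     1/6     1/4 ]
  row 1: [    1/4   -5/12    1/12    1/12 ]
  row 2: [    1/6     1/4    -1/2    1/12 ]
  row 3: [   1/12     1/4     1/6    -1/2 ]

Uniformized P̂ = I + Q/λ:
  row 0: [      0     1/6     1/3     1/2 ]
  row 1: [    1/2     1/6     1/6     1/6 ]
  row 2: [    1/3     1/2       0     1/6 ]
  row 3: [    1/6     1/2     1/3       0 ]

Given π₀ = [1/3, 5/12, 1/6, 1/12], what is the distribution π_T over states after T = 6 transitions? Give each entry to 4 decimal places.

π = [0.2624, 0.3092, 0.2109, 0.2175]

t=0: π = [0.3333, 0.4167, 0.1667, 0.0833]
t=1: π = [0.2778, 0.2500, 0.2083, 0.2639]
t=2: π = [0.2384, 0.3241, 0.2222, 0.2153]
t=3: π = [0.2720, 0.3125, 0.2052, 0.2103]
t=4: π = [0.2597, 0.3052, 0.2128, 0.2223]
t=5: π = [0.2606, 0.3117, 0.2115, 0.2162]
t=6: π = [0.2624, 0.3092, 0.2109, 0.2175]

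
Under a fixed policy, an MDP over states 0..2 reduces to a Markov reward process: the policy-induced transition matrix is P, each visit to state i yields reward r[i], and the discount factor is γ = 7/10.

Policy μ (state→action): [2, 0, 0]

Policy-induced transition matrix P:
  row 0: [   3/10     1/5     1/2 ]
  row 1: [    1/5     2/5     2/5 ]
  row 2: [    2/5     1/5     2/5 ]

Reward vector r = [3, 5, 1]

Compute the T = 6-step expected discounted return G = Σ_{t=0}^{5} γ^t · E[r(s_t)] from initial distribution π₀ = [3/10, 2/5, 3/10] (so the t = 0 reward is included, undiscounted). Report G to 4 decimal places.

G = 8.3720

t=0: π = [0.3000, 0.4000, 0.3000], E[r] = 3.2000, γ^t·E[r] = 3.200000, running G = 3.200000
t=1: π = [0.2900, 0.2800, 0.4300], E[r] = 2.7000, γ^t·E[r] = 1.890000, running G = 5.090000
t=2: π = [0.3150, 0.2560, 0.4290], E[r] = 2.6540, γ^t·E[r] = 1.300460, running G = 6.390460
t=3: π = [0.3173, 0.2512, 0.4315], E[r] = 2.6394, γ^t·E[r] = 0.905314, running G = 7.295774
t=4: π = [0.3180, 0.2502, 0.4317], E[r] = 2.6370, γ^t·E[r] = 0.633149, running G = 7.928923
t=5: π = [0.3181, 0.2500, 0.4318], E[r] = 2.6365, γ^t·E[r] = 0.443115, running G = 8.372038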